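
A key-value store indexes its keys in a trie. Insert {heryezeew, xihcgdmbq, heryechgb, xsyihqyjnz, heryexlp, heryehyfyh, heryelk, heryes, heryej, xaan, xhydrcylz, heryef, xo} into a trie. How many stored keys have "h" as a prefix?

8

Walk to "h"; the words in its subtree are exactly those with that prefix.
Matches: "heryechgb", "heryef", "heryehyfyh", "heryej", "heryelk", "heryes", "heryexlp", "heryezeew"
Count: 8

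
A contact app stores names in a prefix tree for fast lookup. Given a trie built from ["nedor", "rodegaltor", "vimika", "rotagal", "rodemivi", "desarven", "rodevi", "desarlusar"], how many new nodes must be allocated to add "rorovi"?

4

Walking "rorovi" from the root, the first 2 characters ("ro") follow existing edges; "r" is the first miss.
Each of the 4 remaining characters creates one node.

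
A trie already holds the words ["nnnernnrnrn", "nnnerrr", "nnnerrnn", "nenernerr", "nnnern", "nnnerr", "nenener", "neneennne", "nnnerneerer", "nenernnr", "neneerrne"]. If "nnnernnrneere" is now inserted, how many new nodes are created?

4

Walking "nnnernnrneere" from the root, the first 9 characters ("nnnernnrn") follow existing edges; "e" is the first miss.
New nodes needed: |"nnnernnrneere"| − 9 = 13 − 9 = 4.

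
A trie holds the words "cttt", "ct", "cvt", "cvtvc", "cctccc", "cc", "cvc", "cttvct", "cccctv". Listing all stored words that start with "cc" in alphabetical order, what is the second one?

cccctv

DFS of the "cc" subtree visits, in order: "cc", "cccctv", "cctccc"
The 2nd is cccctv.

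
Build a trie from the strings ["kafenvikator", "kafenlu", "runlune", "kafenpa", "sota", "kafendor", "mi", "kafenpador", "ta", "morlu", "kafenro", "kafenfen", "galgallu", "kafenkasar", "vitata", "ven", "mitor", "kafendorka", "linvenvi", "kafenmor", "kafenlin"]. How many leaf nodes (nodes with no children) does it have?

Leaves are exactly the stored words that no other stored word extends.
Those words: "galgallu", "kafendorka", "kafenfen", "kafenkasar", "kafenlin", "kafenlu", "kafenmor", "kafenpador", "kafenro", "kafenvikator", "linvenvi", "mitor", "morlu", "runlune", "sota", "ta", "ven", "vitata"
Leaf count: 18

18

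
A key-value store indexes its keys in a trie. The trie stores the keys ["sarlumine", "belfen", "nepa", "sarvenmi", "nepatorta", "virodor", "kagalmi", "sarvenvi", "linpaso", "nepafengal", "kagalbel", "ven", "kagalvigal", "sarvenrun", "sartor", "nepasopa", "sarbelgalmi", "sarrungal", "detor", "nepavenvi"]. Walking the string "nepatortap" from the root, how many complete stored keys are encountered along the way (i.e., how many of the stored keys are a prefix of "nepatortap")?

2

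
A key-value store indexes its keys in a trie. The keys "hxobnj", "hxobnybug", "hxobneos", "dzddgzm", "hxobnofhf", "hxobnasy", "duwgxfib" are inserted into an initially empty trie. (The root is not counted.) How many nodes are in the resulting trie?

34

Count nodes per top-level branch (shared prefixes stored once):
  'd'-branch (duwgxfib, dzddgzm): 14 nodes
  'h'-branch (hxobnasy, hxobneos, hxobnj, hxobnofhf, hxobnybug): 20 nodes
Sum: 34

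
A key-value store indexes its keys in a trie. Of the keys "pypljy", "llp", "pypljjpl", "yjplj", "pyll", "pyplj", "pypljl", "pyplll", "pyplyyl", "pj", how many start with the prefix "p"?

Walk to "p"; the words in its subtree are exactly those with that prefix.
Words under "p": pj, pyll, pyplj, pypljjpl, pypljl, pypljy, pyplll, pyplyyl
Count: 8

8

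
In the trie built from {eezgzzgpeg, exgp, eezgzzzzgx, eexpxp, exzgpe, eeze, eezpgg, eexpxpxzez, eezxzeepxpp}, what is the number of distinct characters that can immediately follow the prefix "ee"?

Walk "ee" from the root, arriving at one node.
Characters that immediately follow "ee" among the stored strings: {x, z}.
That node has 2 child edges.

2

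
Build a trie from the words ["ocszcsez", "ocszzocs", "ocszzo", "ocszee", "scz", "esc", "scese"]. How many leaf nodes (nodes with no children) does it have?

A leaf is a node with no children — equivalently, the end of a word that is not a proper prefix of any other stored word.
Those words: "esc", "ocszcsez", "ocszee", "ocszzocs", "scese", "scz"
Leaf count: 6

6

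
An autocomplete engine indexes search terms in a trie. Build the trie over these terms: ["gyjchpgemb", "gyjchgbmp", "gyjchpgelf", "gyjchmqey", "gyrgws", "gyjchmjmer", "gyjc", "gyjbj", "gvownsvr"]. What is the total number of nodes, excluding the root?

Trace insertions, counting only characters that open a new branch:
  "gyjchpgemb" → 10 new (g, y, j, c, h, p, g, e, m, b)
  "gyjchgbmp" → prefix "gyjch" already present; 4 new (g, b, m, p)
  "gyjchpgelf" → prefix "gyjchpge" already present; 2 new (l, f)
  "gyjchmqey" → prefix "gyjch" already present; 4 new (m, q, e, y)
  "gyrgws" → prefix "gy" already present; 4 new (r, g, w, s)
  "gyjchmjmer" → prefix "gyjchm" already present; 4 new (j, m, e, r)
  "gyjc" → prefix "gyjc" already present; 0 new (none)
  "gyjbj" → prefix "gyj" already present; 2 new (b, j)
  "gvownsvr" → prefix "g" already present; 7 new (v, o, w, n, s, v, r)
Total nodes = 10 + 4 + 2 + 4 + 4 + 4 + 0 + 2 + 7 = 37

37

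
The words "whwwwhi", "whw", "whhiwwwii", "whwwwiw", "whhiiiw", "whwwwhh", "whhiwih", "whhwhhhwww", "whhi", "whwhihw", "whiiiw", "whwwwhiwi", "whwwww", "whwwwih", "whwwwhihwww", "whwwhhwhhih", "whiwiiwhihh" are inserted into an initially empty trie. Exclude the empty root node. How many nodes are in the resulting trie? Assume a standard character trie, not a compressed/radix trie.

Count nodes per top-level branch (shared prefixes stored once):
  'w'-branch (whhi, whhiiiw, whhiwih, whhiwwwii, whhwhhhwww, whiiiw, whiwiiwhihh, whw, whwhihw, whwwhhwhhih, whwwwhh, whwwwhi, whwwwhihwww, whwwwhiwi, whwwwih, whwwwiw, whwwww): 60 nodes
Sum: 60

60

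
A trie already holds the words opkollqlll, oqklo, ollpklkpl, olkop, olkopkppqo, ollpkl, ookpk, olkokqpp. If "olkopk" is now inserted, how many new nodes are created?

"olkopk" is already a full path in the trie; only an end-marker is added.
No new nodes are needed: 0.

0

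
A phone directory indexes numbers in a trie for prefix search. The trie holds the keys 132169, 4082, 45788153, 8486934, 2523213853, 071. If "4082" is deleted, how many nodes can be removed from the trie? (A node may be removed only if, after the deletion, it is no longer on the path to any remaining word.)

Walk "4082" from the leaf back toward the root, removing each node that no remaining word uses.
The suffix "082" (3 nodes) is used only by "4082"; the node for "4" still has the child "5", so pruning stops there.
Nodes removed: 3

3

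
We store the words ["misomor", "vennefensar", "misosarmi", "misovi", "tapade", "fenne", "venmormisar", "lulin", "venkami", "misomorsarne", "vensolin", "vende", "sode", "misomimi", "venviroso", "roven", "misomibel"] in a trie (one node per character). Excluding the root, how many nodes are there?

86

Trace insertions, counting only characters that open a new branch:
  "misomor" → 7 new (m, i, s, o, m, o, r)
  "vennefensar" → 11 new (v, e, n, n, e, f, e, n, s, a, r)
  "misosarmi" → prefix "miso" already present; 5 new (s, a, r, m, i)
  "misovi" → prefix "miso" already present; 2 new (v, i)
  "tapade" → 6 new (t, a, p, a, d, e)
  "fenne" → 5 new (f, e, n, n, e)
  "venmormisar" → prefix "ven" already present; 8 new (m, o, r, m, i, s, a, r)
  "lulin" → 5 new (l, u, l, i, n)
  "venkami" → prefix "ven" already present; 4 new (k, a, m, i)
  "misomorsarne" → prefix "misomor" already present; 5 new (s, a, r, n, e)
  "vensolin" → prefix "ven" already present; 5 new (s, o, l, i, n)
  "vende" → prefix "ven" already present; 2 new (d, e)
  "sode" → 4 new (s, o, d, e)
  "misomimi" → prefix "misom" already present; 3 new (i, m, i)
  "venviroso" → prefix "ven" already present; 6 new (v, i, r, o, s, o)
  "roven" → 5 new (r, o, v, e, n)
  "misomibel" → prefix "misomi" already present; 3 new (b, e, l)
Total nodes = 7 + 11 + 5 + 2 + 6 + 5 + 8 + 5 + 4 + 5 + 5 + 2 + 4 + 3 + 6 + 5 + 3 = 86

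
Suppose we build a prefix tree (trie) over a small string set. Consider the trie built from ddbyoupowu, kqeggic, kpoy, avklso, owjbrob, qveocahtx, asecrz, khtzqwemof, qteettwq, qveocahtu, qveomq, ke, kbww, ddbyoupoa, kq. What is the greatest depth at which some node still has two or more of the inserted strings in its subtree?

8

The deepest shared node is where two words last agree before diverging.
e.g. "ddbyoupoa" and "ddbyoupowu" share the prefix "ddbyoupo" of length 8; no pair shares a longer one.
Longest shared-prefix length: 8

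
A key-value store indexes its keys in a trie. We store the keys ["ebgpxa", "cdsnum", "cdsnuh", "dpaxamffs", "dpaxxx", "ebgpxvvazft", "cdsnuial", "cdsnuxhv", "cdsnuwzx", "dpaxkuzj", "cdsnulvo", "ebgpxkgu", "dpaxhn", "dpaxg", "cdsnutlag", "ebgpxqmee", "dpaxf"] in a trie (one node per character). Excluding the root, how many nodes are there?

61

Count nodes per top-level branch (shared prefixes stored once):
  'c'-branch (cdsnuh, cdsnuial, cdsnulvo, cdsnum, cdsnutlag, cdsnuwzx, cdsnuxhv): 23 nodes
  'd'-branch (dpaxamffs, dpaxf, dpaxg, dpaxhn, dpaxkuzj, dpaxxx): 19 nodes
  'e'-branch (ebgpxa, ebgpxkgu, ebgpxqmee, ebgpxvvazft): 19 nodes
Sum: 61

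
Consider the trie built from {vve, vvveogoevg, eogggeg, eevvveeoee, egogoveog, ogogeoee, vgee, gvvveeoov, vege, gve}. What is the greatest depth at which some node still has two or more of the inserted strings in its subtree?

2

Look for the deepest trie node that still has at least two words in its subtree.
e.g. "gve" and "gvvveeoov" share the prefix "gv" of length 2; no pair shares a longer one.
Longest shared-prefix length: 2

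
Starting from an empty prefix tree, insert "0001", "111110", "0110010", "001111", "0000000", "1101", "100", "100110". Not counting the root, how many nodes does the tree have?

31

Insert word by word; a character creates a node only if that edge doesn't already exist:
  "0001" → 4 new (0, 0, 0, 1)
  "111110" → 6 new (1, 1, 1, 1, 1, 0)
  "0110010" → prefix "0" already present; 6 new (1, 1, 0, 0, 1, 0)
  "001111" → prefix "00" already present; 4 new (1, 1, 1, 1)
  "0000000" → prefix "000" already present; 4 new (0, 0, 0, 0)
  "1101" → prefix "11" already present; 2 new (0, 1)
  "100" → prefix "1" already present; 2 new (0, 0)
  "100110" → prefix "100" already present; 3 new (1, 1, 0)
Total nodes = 4 + 6 + 6 + 4 + 4 + 2 + 2 + 3 = 31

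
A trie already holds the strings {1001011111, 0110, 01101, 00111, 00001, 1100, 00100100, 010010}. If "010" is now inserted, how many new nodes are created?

Every character of "010" already lies on an existing path (it is a prefix of some stored word).
No new nodes are needed: 0.

0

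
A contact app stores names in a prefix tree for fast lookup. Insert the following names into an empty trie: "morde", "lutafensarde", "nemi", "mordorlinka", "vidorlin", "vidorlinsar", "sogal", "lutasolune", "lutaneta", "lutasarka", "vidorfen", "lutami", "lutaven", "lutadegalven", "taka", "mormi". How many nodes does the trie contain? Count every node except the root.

Trace insertions, counting only characters that open a new branch:
  "morde" → 5 new (m, o, r, d, e)
  "lutafensarde" → 12 new (l, u, t, a, f, e, n, s, a, r, d, e)
  "nemi" → 4 new (n, e, m, i)
  "mordorlinka" → prefix "mord" already present; 7 new (o, r, l, i, n, k, a)
  "vidorlin" → 8 new (v, i, d, o, r, l, i, n)
  "vidorlinsar" → prefix "vidorlin" already present; 3 new (s, a, r)
  "sogal" → 5 new (s, o, g, a, l)
  "lutasolune" → prefix "luta" already present; 6 new (s, o, l, u, n, e)
  "lutaneta" → prefix "luta" already present; 4 new (n, e, t, a)
  "lutasarka" → prefix "lutas" already present; 4 new (a, r, k, a)
  "vidorfen" → prefix "vidor" already present; 3 new (f, e, n)
  "lutami" → prefix "luta" already present; 2 new (m, i)
  "lutaven" → prefix "luta" already present; 3 new (v, e, n)
  "lutadegalven" → prefix "luta" already present; 8 new (d, e, g, a, l, v, e, n)
  "taka" → 4 new (t, a, k, a)
  "mormi" → prefix "mor" already present; 2 new (m, i)
Total nodes = 5 + 12 + 4 + 7 + 8 + 3 + 5 + 6 + 4 + 4 + 3 + 2 + 3 + 8 + 4 + 2 = 80

80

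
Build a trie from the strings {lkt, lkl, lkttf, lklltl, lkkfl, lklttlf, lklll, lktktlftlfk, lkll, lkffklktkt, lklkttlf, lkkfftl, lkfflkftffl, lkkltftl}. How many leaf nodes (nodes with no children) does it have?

11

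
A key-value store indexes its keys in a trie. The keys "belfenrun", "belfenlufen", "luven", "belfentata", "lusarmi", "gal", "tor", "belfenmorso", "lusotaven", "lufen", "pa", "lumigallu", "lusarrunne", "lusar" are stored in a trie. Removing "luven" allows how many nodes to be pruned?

Walk "luven" from the leaf back toward the root, removing each node that no remaining word uses.
The suffix "ven" (3 nodes) is used only by "luven"; the node for "lu" still has the child "s", so pruning stops there.
Nodes removed: 3

3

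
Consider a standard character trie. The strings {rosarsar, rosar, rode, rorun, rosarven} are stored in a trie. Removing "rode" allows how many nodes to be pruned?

After clearing the end-marker at "rode", prune upward until reaching a node still needed by another word.
The suffix "de" (2 nodes) is used only by "rode"; the node for "ro" still has the child "s", so pruning stops there.
Nodes removed: 2

2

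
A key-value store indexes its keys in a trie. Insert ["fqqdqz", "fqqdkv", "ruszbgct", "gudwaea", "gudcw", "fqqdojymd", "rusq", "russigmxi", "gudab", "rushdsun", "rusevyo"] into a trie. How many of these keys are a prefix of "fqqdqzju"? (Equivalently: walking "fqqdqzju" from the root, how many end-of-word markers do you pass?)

1

Walk "fqqdqzju" from the root; an end-of-word marker is hit whenever a stored word is a prefix of "fqqdqzju".
Prefixes of the query that are stored words: "fqqdqz"
Count: 1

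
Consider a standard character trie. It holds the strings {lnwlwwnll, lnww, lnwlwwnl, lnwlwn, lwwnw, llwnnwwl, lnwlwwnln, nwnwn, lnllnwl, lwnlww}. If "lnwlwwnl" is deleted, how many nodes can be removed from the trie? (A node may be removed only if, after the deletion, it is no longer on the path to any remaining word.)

0

After clearing the end-marker at "lnwlwwnl", prune upward until reaching a node still needed by another word.
Every node on "lnwlwwnl" is still needed (e.g. by "lnwlwwnll"), so nothing is freed.
Nodes removed: 0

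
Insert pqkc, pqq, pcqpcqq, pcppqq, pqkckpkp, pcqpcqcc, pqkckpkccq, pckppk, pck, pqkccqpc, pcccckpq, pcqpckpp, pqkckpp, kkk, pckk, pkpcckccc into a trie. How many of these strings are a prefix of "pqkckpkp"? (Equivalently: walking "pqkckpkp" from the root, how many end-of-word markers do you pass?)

2

Check each prefix of "pqkckpkp" against the stored set — each match is an end-marker on the path.
Prefixes of the query that are stored words: "pqkc", "pqkckpkp"
Count: 2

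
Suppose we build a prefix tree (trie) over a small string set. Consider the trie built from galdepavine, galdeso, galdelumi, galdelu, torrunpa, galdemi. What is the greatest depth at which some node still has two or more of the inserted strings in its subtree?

The deepest shared node is where two words last agree before diverging.
e.g. "galdelu" and "galdelumi" share the prefix "galdelu" of length 7; no pair shares a longer one.
Longest shared-prefix length: 7

7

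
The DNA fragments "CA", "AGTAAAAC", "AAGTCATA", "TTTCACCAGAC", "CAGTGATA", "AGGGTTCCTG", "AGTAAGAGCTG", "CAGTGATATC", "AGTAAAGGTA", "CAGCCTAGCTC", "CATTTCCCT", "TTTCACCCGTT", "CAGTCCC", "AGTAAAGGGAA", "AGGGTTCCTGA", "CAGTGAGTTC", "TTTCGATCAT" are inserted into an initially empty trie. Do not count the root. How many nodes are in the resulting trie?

90

Count nodes per top-level branch (shared prefixes stored once):
  'A'-branch (AAGTCATA, AGGGTTCCTG, AGGGTTCCTGA, AGTAAAAC, AGTAAAGGGAA, AGTAAAGGTA, AGTAAGAGCTG): 37 nodes
  'C'-branch (CA, CAGCCTAGCTC, CAGTCCC, CAGTGAGTTC, CAGTGATA, CAGTGATATC, CATTTCCCT): 32 nodes
  'T'-branch (TTTCACCAGAC, TTTCACCCGTT, TTTCGATCAT): 21 nodes
Sum: 90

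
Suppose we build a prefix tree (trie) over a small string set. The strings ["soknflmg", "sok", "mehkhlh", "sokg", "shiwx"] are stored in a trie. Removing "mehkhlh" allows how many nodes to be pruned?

7

Walk "mehkhlh" from the leaf back toward the root, removing each node that no remaining word uses.
No other word shares any prefix with "mehkhlh", so all 7 of its nodes go.
Nodes removed: 7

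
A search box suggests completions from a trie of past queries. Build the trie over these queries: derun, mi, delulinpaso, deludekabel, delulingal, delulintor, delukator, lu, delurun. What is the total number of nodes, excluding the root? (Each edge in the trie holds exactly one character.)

Count nodes per top-level branch (shared prefixes stored once):
  'd'-branch (deludekabel, delukator, delulingal, delulinpaso, delulintor, delurun, derun): 35 nodes
  'l'-branch (lu): 2 nodes
  'm'-branch (mi): 2 nodes
Sum: 39

39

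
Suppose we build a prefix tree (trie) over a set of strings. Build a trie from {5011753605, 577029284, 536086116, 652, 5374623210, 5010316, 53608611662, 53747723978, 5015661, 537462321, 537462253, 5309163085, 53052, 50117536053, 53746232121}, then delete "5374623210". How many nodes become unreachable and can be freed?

Walk "5374623210" from the leaf back toward the root, removing each node that no remaining word uses.
The suffix "0" (1 node) is used only by "5374623210"; the node for "537462321" still has the child "2", so pruning stops there.
Nodes removed: 1

1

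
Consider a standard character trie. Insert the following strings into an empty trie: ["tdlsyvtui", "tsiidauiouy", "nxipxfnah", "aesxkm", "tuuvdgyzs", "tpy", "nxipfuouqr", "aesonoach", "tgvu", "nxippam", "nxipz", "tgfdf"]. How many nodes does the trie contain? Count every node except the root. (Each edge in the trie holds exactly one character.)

Insert word by word; a character creates a node only if that edge doesn't already exist:
  "tdlsyvtui" → 9 new (t, d, l, s, y, v, t, u, i)
  "tsiidauiouy" → prefix "t" already present; 10 new (s, i, i, d, a, u, i, o, u, y)
  "nxipxfnah" → 9 new (n, x, i, p, x, f, n, a, h)
  "aesxkm" → 6 new (a, e, s, x, k, m)
  "tuuvdgyzs" → prefix "t" already present; 8 new (u, u, v, d, g, y, z, s)
  "tpy" → prefix "t" already present; 2 new (p, y)
  "nxipfuouqr" → prefix "nxip" already present; 6 new (f, u, o, u, q, r)
  "aesonoach" → prefix "aes" already present; 6 new (o, n, o, a, c, h)
  "tgvu" → prefix "t" already present; 3 new (g, v, u)
  "nxippam" → prefix "nxip" already present; 3 new (p, a, m)
  "nxipz" → prefix "nxip" already present; 1 new (z)
  "tgfdf" → prefix "tg" already present; 3 new (f, d, f)
Total nodes = 9 + 10 + 9 + 6 + 8 + 2 + 6 + 6 + 3 + 3 + 1 + 3 = 66

66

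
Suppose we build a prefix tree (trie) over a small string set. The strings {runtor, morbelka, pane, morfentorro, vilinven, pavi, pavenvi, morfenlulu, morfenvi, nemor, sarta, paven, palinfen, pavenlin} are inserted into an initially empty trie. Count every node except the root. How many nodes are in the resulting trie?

For each word, the new-node count is its length minus the longest prefix already in the trie:
  "runtor" → 6 new (r, u, n, t, o, r)
  "morbelka" → 8 new (m, o, r, b, e, l, k, a)
  "pane" → 4 new (p, a, n, e)
  "morfentorro" → prefix "mor" already present; 8 new (f, e, n, t, o, r, r, o)
  "vilinven" → 8 new (v, i, l, i, n, v, e, n)
  "pavi" → prefix "pa" already present; 2 new (v, i)
  "pavenvi" → prefix "pav" already present; 4 new (e, n, v, i)
  "morfenlulu" → prefix "morfen" already present; 4 new (l, u, l, u)
  "morfenvi" → prefix "morfen" already present; 2 new (v, i)
  "nemor" → 5 new (n, e, m, o, r)
  "sarta" → 5 new (s, a, r, t, a)
  "paven" → prefix "paven" already present; 0 new (none)
  "palinfen" → prefix "pa" already present; 6 new (l, i, n, f, e, n)
  "pavenlin" → prefix "paven" already present; 3 new (l, i, n)
Total nodes = 6 + 8 + 4 + 8 + 8 + 2 + 4 + 4 + 2 + 5 + 5 + 0 + 6 + 3 = 65

65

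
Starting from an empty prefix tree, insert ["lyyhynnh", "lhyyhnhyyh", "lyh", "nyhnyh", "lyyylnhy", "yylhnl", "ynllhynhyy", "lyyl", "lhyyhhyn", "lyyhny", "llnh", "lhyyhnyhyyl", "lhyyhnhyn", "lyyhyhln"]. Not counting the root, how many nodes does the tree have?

62

Trace insertions, counting only characters that open a new branch:
  "lyyhynnh" → 8 new (l, y, y, h, y, n, n, h)
  "lhyyhnhyyh" → prefix "l" already present; 9 new (h, y, y, h, n, h, y, y, h)
  "lyh" → prefix "ly" already present; 1 new (h)
  "nyhnyh" → 6 new (n, y, h, n, y, h)
  "lyyylnhy" → prefix "lyy" already present; 5 new (y, l, n, h, y)
  "yylhnl" → 6 new (y, y, l, h, n, l)
  "ynllhynhyy" → prefix "y" already present; 9 new (n, l, l, h, y, n, h, y, y)
  "lyyl" → prefix "lyy" already present; 1 new (l)
  "lhyyhhyn" → prefix "lhyyh" already present; 3 new (h, y, n)
  "lyyhny" → prefix "lyyh" already present; 2 new (n, y)
  "llnh" → prefix "l" already present; 3 new (l, n, h)
  "lhyyhnyhyyl" → prefix "lhyyhn" already present; 5 new (y, h, y, y, l)
  "lhyyhnhyn" → prefix "lhyyhnhy" already present; 1 new (n)
  "lyyhyhln" → prefix "lyyhy" already present; 3 new (h, l, n)
Total nodes = 8 + 9 + 1 + 6 + 5 + 6 + 9 + 1 + 3 + 2 + 3 + 5 + 1 + 3 = 62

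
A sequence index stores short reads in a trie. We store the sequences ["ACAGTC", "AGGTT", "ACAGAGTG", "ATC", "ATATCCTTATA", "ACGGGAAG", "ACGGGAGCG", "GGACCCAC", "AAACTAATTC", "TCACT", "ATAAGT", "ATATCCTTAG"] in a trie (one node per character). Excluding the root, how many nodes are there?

Count nodes per top-level branch (shared prefixes stored once):
  'A'-branch (AAACTAATTC, ACAGAGTG, ACAGTC, ACGGGAAG, ACGGGAGCG, AGGTT, ATAAGT, ATATCCTTAG, ATATCCTTATA, ATC): 47 nodes
  'G'-branch (GGACCCAC): 8 nodes
  'T'-branch (TCACT): 5 nodes
Sum: 60

60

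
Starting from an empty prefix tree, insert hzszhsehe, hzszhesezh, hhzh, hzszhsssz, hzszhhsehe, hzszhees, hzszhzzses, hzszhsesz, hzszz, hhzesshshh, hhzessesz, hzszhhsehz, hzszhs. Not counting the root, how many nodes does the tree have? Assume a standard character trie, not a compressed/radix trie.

Insert word by word; a character creates a node only if that edge doesn't already exist:
  "hzszhsehe" → 9 new (h, z, s, z, h, s, e, h, e)
  "hzszhesezh" → prefix "hzszh" already present; 5 new (e, s, e, z, h)
  "hhzh" → prefix "h" already present; 3 new (h, z, h)
  "hzszhsssz" → prefix "hzszhs" already present; 3 new (s, s, z)
  "hzszhhsehe" → prefix "hzszh" already present; 5 new (h, s, e, h, e)
  "hzszhees" → prefix "hzszhe" already present; 2 new (e, s)
  "hzszhzzses" → prefix "hzszh" already present; 5 new (z, z, s, e, s)
  "hzszhsesz" → prefix "hzszhse" already present; 2 new (s, z)
  "hzszz" → prefix "hzsz" already present; 1 new (z)
  "hhzesshshh" → prefix "hhz" already present; 7 new (e, s, s, h, s, h, h)
  "hhzessesz" → prefix "hhzess" already present; 3 new (e, s, z)
  "hzszhhsehz" → prefix "hzszhhseh" already present; 1 new (z)
  "hzszhs" → prefix "hzszhs" already present; 0 new (none)
Total nodes = 9 + 5 + 3 + 3 + 5 + 2 + 5 + 2 + 1 + 7 + 3 + 1 + 0 = 46

46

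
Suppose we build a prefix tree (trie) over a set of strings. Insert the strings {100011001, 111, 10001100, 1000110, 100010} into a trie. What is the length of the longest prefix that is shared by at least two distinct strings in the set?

8

The deepest shared node is where two words last agree before diverging.
"10001100" and "100011001" agree on "10001100" (8 characters) before diverging; nothing deeper is shared.
Longest shared-prefix length: 8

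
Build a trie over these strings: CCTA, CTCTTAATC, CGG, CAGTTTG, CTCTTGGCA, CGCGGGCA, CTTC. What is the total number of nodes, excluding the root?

32

Count nodes per top-level branch (shared prefixes stored once):
  'C'-branch (CAGTTTG, CCTA, CGCGGGCA, CGG, CTCTTAATC, CTCTTGGCA, CTTC): 32 nodes
Sum: 32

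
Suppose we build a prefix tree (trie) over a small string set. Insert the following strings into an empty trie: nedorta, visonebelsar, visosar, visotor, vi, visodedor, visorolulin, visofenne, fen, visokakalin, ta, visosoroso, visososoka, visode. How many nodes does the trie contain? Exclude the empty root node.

63

Count nodes per top-level branch (shared prefixes stored once):
  'f'-branch (fen): 3 nodes
  'n'-branch (nedorta): 7 nodes
  't'-branch (ta): 2 nodes
  'v'-branch (vi, visode, visodedor, visofenne, visokakalin, visonebelsar, visorolulin, visosar, visosoroso, visososoka, visotor): 51 nodes
Sum: 63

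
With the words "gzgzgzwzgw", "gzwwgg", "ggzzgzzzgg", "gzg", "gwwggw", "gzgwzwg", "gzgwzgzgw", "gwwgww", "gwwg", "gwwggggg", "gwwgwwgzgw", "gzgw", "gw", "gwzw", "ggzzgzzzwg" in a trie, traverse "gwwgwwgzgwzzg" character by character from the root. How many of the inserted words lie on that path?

Traverse "gwwgwwgzgwzzg" character by character; count nodes along the way that are marked as word ends.
Prefixes of the query that are stored words: "gw", "gwwg", "gwwgww", "gwwgwwgzgw"
Count: 4

4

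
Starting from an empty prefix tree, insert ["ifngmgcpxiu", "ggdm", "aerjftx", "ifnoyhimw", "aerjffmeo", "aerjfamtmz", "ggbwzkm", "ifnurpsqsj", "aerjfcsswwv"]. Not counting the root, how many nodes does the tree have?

For each word, the new-node count is its length minus the longest prefix already in the trie:
  "ifngmgcpxiu" → 11 new (i, f, n, g, m, g, c, p, x, i, u)
  "ggdm" → 4 new (g, g, d, m)
  "aerjftx" → 7 new (a, e, r, j, f, t, x)
  "ifnoyhimw" → prefix "ifn" already present; 6 new (o, y, h, i, m, w)
  "aerjffmeo" → prefix "aerjf" already present; 4 new (f, m, e, o)
  "aerjfamtmz" → prefix "aerjf" already present; 5 new (a, m, t, m, z)
  "ggbwzkm" → prefix "gg" already present; 5 new (b, w, z, k, m)
  "ifnurpsqsj" → prefix "ifn" already present; 7 new (u, r, p, s, q, s, j)
  "aerjfcsswwv" → prefix "aerjf" already present; 6 new (c, s, s, w, w, v)
Total nodes = 11 + 4 + 7 + 6 + 4 + 5 + 5 + 7 + 6 = 55

55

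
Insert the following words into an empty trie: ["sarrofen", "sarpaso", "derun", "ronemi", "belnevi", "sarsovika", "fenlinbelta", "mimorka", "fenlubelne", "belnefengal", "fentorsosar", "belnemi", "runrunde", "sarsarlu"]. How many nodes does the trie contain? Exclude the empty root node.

Trace insertions, counting only characters that open a new branch:
  "sarrofen" → 8 new (s, a, r, r, o, f, e, n)
  "sarpaso" → prefix "sar" already present; 4 new (p, a, s, o)
  "derun" → 5 new (d, e, r, u, n)
  "ronemi" → 6 new (r, o, n, e, m, i)
  "belnevi" → 7 new (b, e, l, n, e, v, i)
  "sarsovika" → prefix "sar" already present; 6 new (s, o, v, i, k, a)
  "fenlinbelta" → 11 new (f, e, n, l, i, n, b, e, l, t, a)
  "mimorka" → 7 new (m, i, m, o, r, k, a)
  "fenlubelne" → prefix "fenl" already present; 6 new (u, b, e, l, n, e)
  "belnefengal" → prefix "belne" already present; 6 new (f, e, n, g, a, l)
  "fentorsosar" → prefix "fen" already present; 8 new (t, o, r, s, o, s, a, r)
  "belnemi" → prefix "belne" already present; 2 new (m, i)
  "runrunde" → prefix "r" already present; 7 new (u, n, r, u, n, d, e)
  "sarsarlu" → prefix "sars" already present; 4 new (a, r, l, u)
Total nodes = 8 + 4 + 5 + 6 + 7 + 6 + 11 + 7 + 6 + 6 + 8 + 2 + 7 + 4 = 87

87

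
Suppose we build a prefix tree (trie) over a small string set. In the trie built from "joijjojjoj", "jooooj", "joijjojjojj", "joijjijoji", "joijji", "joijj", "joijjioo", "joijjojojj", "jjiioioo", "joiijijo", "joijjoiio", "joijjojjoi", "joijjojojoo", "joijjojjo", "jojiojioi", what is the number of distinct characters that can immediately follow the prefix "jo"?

The children of the "jo" node are the distinct next characters among strings starting with "jo".
Characters that immediately follow "jo" among the stored strings: {i, j, o}.
That node has 3 child edges.

3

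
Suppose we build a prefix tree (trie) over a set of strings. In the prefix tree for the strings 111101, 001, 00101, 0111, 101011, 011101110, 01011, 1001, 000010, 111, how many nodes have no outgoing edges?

7

Leaves are exactly the stored words that no other stored word extends.
Those words: "000010", "00101", "01011", "011101110", "1001", "101011", "111101"
Leaf count: 7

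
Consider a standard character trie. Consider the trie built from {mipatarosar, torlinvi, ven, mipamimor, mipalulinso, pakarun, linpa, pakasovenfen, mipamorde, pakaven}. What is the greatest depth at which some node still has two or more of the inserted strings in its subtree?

5

The deepest shared node is where two words last agree before diverging.
e.g. "mipamimor" and "mipamorde" share the prefix "mipam" of length 5; no pair shares a longer one.
Longest shared-prefix length: 5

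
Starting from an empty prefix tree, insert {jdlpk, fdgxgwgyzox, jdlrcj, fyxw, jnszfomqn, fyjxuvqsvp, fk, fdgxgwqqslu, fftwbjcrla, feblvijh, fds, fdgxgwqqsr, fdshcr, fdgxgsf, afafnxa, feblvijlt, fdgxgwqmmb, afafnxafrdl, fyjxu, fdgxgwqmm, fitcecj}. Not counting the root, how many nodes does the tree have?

89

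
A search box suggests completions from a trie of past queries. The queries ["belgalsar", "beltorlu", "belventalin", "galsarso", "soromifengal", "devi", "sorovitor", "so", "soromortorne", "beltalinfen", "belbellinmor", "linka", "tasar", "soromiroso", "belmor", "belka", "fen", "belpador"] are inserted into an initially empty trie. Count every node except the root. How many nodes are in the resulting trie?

101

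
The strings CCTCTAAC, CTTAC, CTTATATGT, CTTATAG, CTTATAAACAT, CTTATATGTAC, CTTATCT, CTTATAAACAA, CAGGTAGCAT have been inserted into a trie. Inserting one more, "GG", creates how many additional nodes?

2

Nothing in the trie begins with "G"; the whole of "GG" is new.
2 − 0 = 2 new nodes.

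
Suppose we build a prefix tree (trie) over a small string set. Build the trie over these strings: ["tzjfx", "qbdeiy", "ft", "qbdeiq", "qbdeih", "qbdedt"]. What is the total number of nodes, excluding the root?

Trie structure (* marks end of a word):
(root)
├─ f
│  └─ t *
├─ q
│  └─ b
│     └─ d
│        └─ e
│           ├─ d
│           │  └─ t *
│           └─ i
│              ├─ h *
│              ├─ q *
│              └─ y *
└─ t
   └─ z
      └─ j
         └─ f
            └─ x *
Counting every labelled node above: 17.

17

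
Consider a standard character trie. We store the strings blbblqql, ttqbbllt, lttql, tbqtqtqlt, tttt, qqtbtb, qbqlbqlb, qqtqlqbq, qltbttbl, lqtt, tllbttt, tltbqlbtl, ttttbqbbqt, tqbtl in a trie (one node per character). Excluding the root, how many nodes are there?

82

Trace insertions, counting only characters that open a new branch:
  "blbblqql" → 8 new (b, l, b, b, l, q, q, l)
  "ttqbbllt" → 8 new (t, t, q, b, b, l, l, t)
  "lttql" → 5 new (l, t, t, q, l)
  "tbqtqtqlt" → prefix "t" already present; 8 new (b, q, t, q, t, q, l, t)
  "tttt" → prefix "tt" already present; 2 new (t, t)
  "qqtbtb" → 6 new (q, q, t, b, t, b)
  "qbqlbqlb" → prefix "q" already present; 7 new (b, q, l, b, q, l, b)
  "qqtqlqbq" → prefix "qqt" already present; 5 new (q, l, q, b, q)
  "qltbttbl" → prefix "q" already present; 7 new (l, t, b, t, t, b, l)
  "lqtt" → prefix "l" already present; 3 new (q, t, t)
  "tllbttt" → prefix "t" already present; 6 new (l, l, b, t, t, t)
  "tltbqlbtl" → prefix "tl" already present; 7 new (t, b, q, l, b, t, l)
  "ttttbqbbqt" → prefix "tttt" already present; 6 new (b, q, b, b, q, t)
  "tqbtl" → prefix "t" already present; 4 new (q, b, t, l)
Total nodes = 8 + 8 + 5 + 8 + 2 + 6 + 7 + 5 + 7 + 3 + 6 + 7 + 6 + 4 = 82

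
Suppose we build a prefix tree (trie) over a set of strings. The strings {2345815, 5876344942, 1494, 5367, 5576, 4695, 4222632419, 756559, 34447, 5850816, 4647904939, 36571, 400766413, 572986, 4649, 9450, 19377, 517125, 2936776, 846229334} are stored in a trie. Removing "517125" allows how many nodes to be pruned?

A node on "517125"'s path can go only if nothing else ends at it or branches off below it.
The suffix "17125" (5 nodes) is used only by "517125"; the node for "5" still has the child "8", so pruning stops there.
Nodes removed: 5

5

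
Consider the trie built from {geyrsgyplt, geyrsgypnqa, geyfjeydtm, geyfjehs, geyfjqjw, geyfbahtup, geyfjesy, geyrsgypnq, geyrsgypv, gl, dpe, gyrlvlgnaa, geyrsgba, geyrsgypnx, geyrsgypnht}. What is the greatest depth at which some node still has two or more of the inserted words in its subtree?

The deepest shared node is where two words last agree before diverging.
"geyrsgypnq" and "geyrsgypnqa" agree on "geyrsgypnq" (10 characters) before diverging; nothing deeper is shared.
Longest shared-prefix length: 10

10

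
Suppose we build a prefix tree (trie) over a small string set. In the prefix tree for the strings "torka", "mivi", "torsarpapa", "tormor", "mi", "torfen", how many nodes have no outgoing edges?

A leaf is a node with no children — equivalently, the end of a word that is not a proper prefix of any other stored word.
Those words: "mivi", "torfen", "torka", "tormor", "torsarpapa"
Leaf count: 5

5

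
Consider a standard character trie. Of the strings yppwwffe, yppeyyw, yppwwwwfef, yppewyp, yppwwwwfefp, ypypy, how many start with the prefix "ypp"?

5

Walk to "ypp"; the words in its subtree are exactly those with that prefix.
Matches: "yppewyp", "yppeyyw", "yppwwffe", "yppwwwwfef", "yppwwwwfefp"
Count: 5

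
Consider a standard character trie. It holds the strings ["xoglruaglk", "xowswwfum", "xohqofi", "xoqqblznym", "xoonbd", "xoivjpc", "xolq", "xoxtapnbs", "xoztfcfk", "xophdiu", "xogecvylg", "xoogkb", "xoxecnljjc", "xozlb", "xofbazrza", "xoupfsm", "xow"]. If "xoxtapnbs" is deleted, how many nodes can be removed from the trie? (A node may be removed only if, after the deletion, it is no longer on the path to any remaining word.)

6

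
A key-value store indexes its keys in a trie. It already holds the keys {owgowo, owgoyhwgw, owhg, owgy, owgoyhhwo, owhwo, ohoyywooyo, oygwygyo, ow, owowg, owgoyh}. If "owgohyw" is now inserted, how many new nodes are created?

3

The longest prefix of "owgohyw" already in the trie is "owgo" (length 4).
So 7 − 4 = 3 new nodes.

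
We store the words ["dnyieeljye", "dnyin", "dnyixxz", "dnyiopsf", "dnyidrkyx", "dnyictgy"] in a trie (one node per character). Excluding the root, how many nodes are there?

Trie structure (* marks end of a word):
(root)
└─ d
   └─ n
      └─ y
         └─ i
            ├─ c
            │  └─ t
            │     └─ g
            │        └─ y *
            ├─ d
            │  └─ r
            │     └─ k
            │        └─ y
            │           └─ x *
            ├─ e
            │  └─ e
            │     └─ l
            │        └─ j
            │           └─ y
            │              └─ e *
            ├─ n *
            ├─ o
            │  └─ p
            │     └─ s
            │        └─ f *
            └─ x
               └─ x
                  └─ z *
Counting every labelled node above: 27.

27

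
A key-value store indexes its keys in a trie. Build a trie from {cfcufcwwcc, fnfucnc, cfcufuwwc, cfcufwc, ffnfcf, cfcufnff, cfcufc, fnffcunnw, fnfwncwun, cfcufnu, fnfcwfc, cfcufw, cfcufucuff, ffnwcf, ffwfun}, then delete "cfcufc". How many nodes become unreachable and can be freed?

After clearing the end-marker at "cfcufc", prune upward until reaching a node still needed by another word.
Every node on "cfcufc" is still needed (e.g. by "cfcufcwwcc"), so nothing is freed.
Nodes removed: 0

0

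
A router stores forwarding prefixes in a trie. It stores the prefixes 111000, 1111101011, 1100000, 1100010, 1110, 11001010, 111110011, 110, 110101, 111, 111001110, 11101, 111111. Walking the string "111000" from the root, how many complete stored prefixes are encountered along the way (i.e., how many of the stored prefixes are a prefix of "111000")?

3

Traverse "111000" character by character; count nodes along the way that are marked as word ends.
Prefixes of the query that are stored words: "111", "1110", "111000"
Count: 3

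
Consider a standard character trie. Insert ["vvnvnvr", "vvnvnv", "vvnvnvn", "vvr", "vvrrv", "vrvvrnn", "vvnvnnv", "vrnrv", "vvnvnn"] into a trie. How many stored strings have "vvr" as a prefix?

2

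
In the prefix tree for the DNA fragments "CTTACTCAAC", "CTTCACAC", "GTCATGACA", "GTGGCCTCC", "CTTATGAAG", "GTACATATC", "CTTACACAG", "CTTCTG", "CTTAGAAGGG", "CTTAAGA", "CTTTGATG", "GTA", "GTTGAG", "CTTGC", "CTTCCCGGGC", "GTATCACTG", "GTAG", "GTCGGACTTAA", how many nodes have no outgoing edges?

17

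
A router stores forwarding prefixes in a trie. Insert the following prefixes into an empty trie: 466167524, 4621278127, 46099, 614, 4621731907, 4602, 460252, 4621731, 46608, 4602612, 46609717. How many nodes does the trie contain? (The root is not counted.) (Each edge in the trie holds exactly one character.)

Insert word by word; a character creates a node only if that edge doesn't already exist:
  "466167524" → 9 new (4, 6, 6, 1, 6, 7, 5, 2, 4)
  "4621278127" → prefix "46" already present; 8 new (2, 1, 2, 7, 8, 1, 2, 7)
  "46099" → prefix "46" already present; 3 new (0, 9, 9)
  "614" → 3 new (6, 1, 4)
  "4621731907" → prefix "4621" already present; 6 new (7, 3, 1, 9, 0, 7)
  "4602" → prefix "460" already present; 1 new (2)
  "460252" → prefix "4602" already present; 2 new (5, 2)
  "4621731" → prefix "4621731" already present; 0 new (none)
  "46608" → prefix "466" already present; 2 new (0, 8)
  "4602612" → prefix "4602" already present; 3 new (6, 1, 2)
  "46609717" → prefix "4660" already present; 4 new (9, 7, 1, 7)
Total nodes = 9 + 8 + 3 + 3 + 6 + 1 + 2 + 0 + 2 + 3 + 4 = 41

41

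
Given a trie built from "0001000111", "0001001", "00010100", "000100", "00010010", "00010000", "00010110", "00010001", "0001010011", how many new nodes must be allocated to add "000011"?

Walking "000011" from the root, the first 3 characters ("000") follow existing edges; "0" is the first miss.
New nodes needed: |"000011"| − 3 = 6 − 3 = 3.

3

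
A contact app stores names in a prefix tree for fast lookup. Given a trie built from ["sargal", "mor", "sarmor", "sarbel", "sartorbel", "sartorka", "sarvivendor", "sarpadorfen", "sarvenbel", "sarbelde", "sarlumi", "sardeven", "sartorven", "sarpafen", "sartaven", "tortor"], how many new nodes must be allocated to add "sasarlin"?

6

Walking "sasarlin" from the root, the first 2 characters ("sa") follow existing edges; "s" is the first miss.
So 8 − 2 = 6 new nodes.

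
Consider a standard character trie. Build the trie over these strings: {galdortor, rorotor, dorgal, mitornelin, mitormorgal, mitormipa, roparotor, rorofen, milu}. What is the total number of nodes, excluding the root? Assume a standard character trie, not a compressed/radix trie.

53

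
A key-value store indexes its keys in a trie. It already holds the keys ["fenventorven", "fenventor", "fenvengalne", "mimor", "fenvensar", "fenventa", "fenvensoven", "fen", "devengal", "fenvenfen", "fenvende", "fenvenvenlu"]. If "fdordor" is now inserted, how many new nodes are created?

6

"f" is already a path in the trie; the remaining "dordor" must be added.
So 7 − 1 = 6 new nodes.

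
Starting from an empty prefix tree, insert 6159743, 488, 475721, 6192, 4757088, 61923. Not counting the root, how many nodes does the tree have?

21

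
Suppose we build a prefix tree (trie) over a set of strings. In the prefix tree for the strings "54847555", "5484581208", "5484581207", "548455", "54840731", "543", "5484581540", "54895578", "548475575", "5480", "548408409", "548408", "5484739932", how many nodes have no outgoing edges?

Leaves are exactly the stored words that no other stored word extends.
Those words: "543", "5480", "54840731", "548408409", "548455", "5484581207", "5484581208", "5484581540", "5484739932", "54847555", "548475575", "54895578"
Leaf count: 12

12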